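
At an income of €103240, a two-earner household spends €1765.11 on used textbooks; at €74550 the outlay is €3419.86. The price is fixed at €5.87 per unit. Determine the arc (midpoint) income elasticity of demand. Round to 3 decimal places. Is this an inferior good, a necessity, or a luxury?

-1.978 (inferior good)

With a constant price, Q₁ = 1765.11/5.87 = 300.700 and Q₂ = 3419.86/5.87 = 582.600 (equivalently, work directly with expenditure since P cancels).
Midpoint %ΔQ = (3419.86 − 1765.11)/2592.49 = 0.63829; midpoint %ΔI = (74550 − 103240)/88895 = -0.32274.
η = 0.63829 / -0.32274 = -1.978.
η < 0 ⇒ inferior good.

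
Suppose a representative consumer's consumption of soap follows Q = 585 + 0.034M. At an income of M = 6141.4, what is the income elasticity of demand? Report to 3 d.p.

At M = 6141.4: Q = 793.808.
dQ/dM = 0.034.
η = (dQ/dM)·(M/Q) = 0.034 × (6141.4/793.808) = 0.263.

0.263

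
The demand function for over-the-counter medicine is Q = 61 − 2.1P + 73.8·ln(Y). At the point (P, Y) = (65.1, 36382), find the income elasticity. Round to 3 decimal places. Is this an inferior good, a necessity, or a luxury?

0.106 (necessity)

At P = 65.1, Y = 36382: Q = 699.325.
Holding P constant, ∂Q/∂Y = 73.8/Y = 0.00202848.
η_Y = (∂Q/∂Y)·(Y/Q) = 0.00202848 × (36382/699.325) = 0.106.
Since 0 < η < 1, this is a necessity.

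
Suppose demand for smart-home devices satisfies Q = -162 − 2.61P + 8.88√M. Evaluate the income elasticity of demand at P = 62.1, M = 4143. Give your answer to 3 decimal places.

1.155

At P = 62.1, M = 4143: Q = 247.490.
Holding P constant, ∂Q/∂M = 8.88/(2√M) = 0.0689804.
η_M = (∂Q/∂M)·(M/Q) = 0.0689804 × (4143/247.490) = 1.155.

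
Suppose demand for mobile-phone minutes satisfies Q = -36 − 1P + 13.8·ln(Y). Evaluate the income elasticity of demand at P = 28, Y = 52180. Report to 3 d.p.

At P = 28, Y = 52180: Q = 85.902.
Holding P constant, ∂Q/∂Y = 13.8/Y = 0.000264469.
η_Y = (∂Q/∂Y)·(Y/Q) = 0.000264469 × (52180/85.902) = 0.161.

0.161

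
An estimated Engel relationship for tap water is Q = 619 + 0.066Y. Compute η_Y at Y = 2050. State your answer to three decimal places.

0.179

At Y = 2050: Q = 754.300.
dQ/dY = 0.066.
η = (dQ/dY)·(Y/Q) = 0.066 × (2050/754.300) = 0.179.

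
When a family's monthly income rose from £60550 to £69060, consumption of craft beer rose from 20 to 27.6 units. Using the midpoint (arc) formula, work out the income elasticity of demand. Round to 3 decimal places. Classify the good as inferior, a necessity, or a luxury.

ΔQ = 27.6 − 20 = 7.6; midpoint Q̄ = (20 + 27.6)/2 = 23.8.
ΔI = 69060 − 60550 = 8510; midpoint Ī = (60550 + 69060)/2 = 64805.
η = (ΔQ/Q̄) ÷ (ΔI/Ī) = (7.6/23.8) ÷ (8510/64805) = 2.432.
η > 1 ⇒ luxury.

2.432 (luxury)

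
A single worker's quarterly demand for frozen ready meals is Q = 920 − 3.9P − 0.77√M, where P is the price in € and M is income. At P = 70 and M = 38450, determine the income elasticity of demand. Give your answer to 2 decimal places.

At P = 70, M = 38450: Q = 496.013.
Holding P constant, ∂Q/∂M = -0.77/(2√M) = -0.00196342.
η_M = (∂Q/∂M)·(M/Q) = -0.00196342 × (38450/496.013) = -0.15.

-0.15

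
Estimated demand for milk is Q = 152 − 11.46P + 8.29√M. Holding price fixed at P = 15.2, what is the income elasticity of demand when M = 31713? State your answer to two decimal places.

At P = 15.2, M = 31713: Q = 1454.103.
Holding P constant, ∂Q/∂M = 8.29/(2√M) = 0.0232759.
η_M = (∂Q/∂M)·(M/Q) = 0.0232759 × (31713/1454.103) = 0.51.

0.51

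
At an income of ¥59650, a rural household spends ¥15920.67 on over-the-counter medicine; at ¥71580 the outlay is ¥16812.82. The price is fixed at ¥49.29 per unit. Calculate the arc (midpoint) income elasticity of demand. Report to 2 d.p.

0.30

With a constant price, Q₁ = 15920.67/49.29 = 323.000 and Q₂ = 16812.82/49.29 = 341.100 (equivalently, work directly with expenditure since P cancels).
Midpoint %ΔQ = (16812.82 − 15920.67)/16366.75 = 0.05451; midpoint %ΔI = (71580 − 59650)/65615 = 0.18182.
η = 0.05451 / 0.18182 = 0.30.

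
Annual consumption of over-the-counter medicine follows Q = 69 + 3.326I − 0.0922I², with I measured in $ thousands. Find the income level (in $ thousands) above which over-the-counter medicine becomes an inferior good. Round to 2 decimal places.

18.04

dQ/dI = 3.326 − 0.1844I.
The good is inferior where dQ/dI < 0. Setting dQ/dI = 0 gives I = 3.326 / 0.1844 = 18.04.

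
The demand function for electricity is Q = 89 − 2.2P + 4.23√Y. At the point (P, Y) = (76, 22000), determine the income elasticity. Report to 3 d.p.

0.571

At P = 76, Y = 22000: Q = 549.210.
Holding P constant, ∂Q/∂Y = 4.23/(2√Y) = 0.0142593.
η_Y = (∂Q/∂Y)·(Y/Q) = 0.0142593 × (22000/549.210) = 0.571.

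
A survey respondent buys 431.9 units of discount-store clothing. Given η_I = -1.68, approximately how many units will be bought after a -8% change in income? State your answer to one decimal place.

%ΔQ ≈ η × %ΔI = -1.68 × (-8%) = 13.44%.
New Q ≈ 431.9 × (1 + 0.1344) = 489.9.

489.9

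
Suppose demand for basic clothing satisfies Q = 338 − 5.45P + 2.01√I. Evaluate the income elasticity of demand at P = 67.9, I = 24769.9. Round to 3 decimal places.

0.556

At P = 67.9, I = 24769.9: Q = 284.288.
Holding P constant, ∂Q/∂I = 2.01/(2√I) = 0.00638563.
η_I = (∂Q/∂I)·(I/Q) = 0.00638563 × (24769.9/284.288) = 0.556.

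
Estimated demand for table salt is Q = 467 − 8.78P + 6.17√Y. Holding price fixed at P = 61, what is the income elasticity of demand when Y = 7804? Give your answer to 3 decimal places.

0.572

At P = 61, Y = 7804: Q = 476.479.
Holding P constant, ∂Q/∂Y = 6.17/(2√Y) = 0.0349218.
η_Y = (∂Q/∂Y)·(Y/Q) = 0.0349218 × (7804/476.479) = 0.572.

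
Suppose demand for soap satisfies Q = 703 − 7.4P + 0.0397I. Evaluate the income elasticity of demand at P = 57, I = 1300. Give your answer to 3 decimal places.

At P = 57, I = 1300: Q = 332.810.
Holding P constant, ∂Q/∂I = 0.0397.
η_I = (∂Q/∂I)·(I/Q) = 0.0397 × (1300/332.810) = 0.155.

0.155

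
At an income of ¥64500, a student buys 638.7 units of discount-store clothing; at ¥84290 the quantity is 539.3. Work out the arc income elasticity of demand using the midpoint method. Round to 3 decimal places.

-0.634

ΔQ = 539.3 − 638.7 = -99.4; midpoint Q̄ = (638.7 + 539.3)/2 = 589.
ΔI = 84290 − 64500 = 19790; midpoint Ī = (64500 + 84290)/2 = 74395.
η = (ΔQ/Q̄) ÷ (ΔI/Ī) = (-99.4/589) ÷ (19790/74395) = -0.634.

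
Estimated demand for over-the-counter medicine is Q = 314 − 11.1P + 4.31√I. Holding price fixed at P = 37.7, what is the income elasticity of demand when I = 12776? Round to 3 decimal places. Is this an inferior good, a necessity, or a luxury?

0.636 (necessity)

At P = 37.7, I = 12776: Q = 382.693.
Holding P constant, ∂Q/∂I = 4.31/(2√I) = 0.0190656.
η_I = (∂Q/∂I)·(I/Q) = 0.0190656 × (12776/382.693) = 0.636.
Since 0 < η < 1, this is a necessity.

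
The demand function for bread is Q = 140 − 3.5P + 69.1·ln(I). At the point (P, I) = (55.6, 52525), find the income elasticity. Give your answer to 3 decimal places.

0.099

At P = 55.6, I = 52525: Q = 696.451.
Holding P constant, ∂Q/∂I = 69.1/I = 0.00131556.
η_I = (∂Q/∂I)·(I/Q) = 0.00131556 × (52525/696.451) = 0.099.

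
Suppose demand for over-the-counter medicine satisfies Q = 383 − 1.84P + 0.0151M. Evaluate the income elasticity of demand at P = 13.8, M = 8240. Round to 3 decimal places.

0.258

At P = 13.8, M = 8240: Q = 482.032.
Holding P constant, ∂Q/∂M = 0.0151.
η_M = (∂Q/∂M)·(M/Q) = 0.0151 × (8240/482.032) = 0.258.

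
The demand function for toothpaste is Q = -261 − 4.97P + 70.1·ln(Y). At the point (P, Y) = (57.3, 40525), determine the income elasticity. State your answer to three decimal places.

0.354

At P = 57.3, Y = 40525: Q = 197.957.
Holding P constant, ∂Q/∂Y = 70.1/Y = 0.0017298.
η_Y = (∂Q/∂Y)·(Y/Q) = 0.0017298 × (40525/197.957) = 0.354.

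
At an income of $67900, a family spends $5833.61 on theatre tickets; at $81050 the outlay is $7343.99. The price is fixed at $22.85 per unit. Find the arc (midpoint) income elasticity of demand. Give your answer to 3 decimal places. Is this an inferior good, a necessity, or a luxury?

1.298 (luxury)

With a constant price, Q₁ = 5833.61/22.85 = 255.300 and Q₂ = 7343.99/22.85 = 321.400 (equivalently, work directly with expenditure since P cancels).
Midpoint %ΔQ = (7343.99 − 5833.61)/6588.80 = 0.22923; midpoint %ΔI = (81050 − 67900)/74475 = 0.17657.
η = 0.22923 / 0.17657 = 1.298.
η > 1 ⇒ luxury.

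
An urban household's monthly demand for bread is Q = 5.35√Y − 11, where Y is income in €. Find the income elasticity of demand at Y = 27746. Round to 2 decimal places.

At Y = 27746: Q = 880.156.
dQ/dY = 5.35/(2√Y) = 0.0160592 at this income.
η = (dQ/dY)·(Y/Q) = 0.0160592 × (27746/880.156) = 0.51.

0.51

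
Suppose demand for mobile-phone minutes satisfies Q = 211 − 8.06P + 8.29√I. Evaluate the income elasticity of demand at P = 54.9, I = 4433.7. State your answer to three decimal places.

At P = 54.9, I = 4433.7: Q = 320.504.
Holding P constant, ∂Q/∂I = 8.29/(2√I) = 0.0622503.
η_I = (∂Q/∂I)·(I/Q) = 0.0622503 × (4433.7/320.504) = 0.861.

0.861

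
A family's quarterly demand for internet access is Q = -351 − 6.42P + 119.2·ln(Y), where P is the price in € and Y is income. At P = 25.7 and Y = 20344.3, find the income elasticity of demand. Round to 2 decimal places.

At P = 25.7, Y = 20344.3: Q = 666.536.
Holding P constant, ∂Q/∂Y = 119.2/Y = 0.00585913.
η_Y = (∂Q/∂Y)·(Y/Q) = 0.00585913 × (20344.3/666.536) = 0.18.

0.18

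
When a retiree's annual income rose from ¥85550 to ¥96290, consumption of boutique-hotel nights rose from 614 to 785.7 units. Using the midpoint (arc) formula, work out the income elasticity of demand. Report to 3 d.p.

ΔQ = 785.7 − 614 = 171.7; midpoint Q̄ = (614 + 785.7)/2 = 699.85.
ΔI = 96290 − 85550 = 10740; midpoint Ī = (85550 + 96290)/2 = 90920.
η = (ΔQ/Q̄) ÷ (ΔI/Ī) = (171.7/699.85) ÷ (10740/90920) = 2.077.

2.077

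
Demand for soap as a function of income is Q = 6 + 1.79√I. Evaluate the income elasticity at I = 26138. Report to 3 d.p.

0.490

At I = 26138: Q = 295.394.
dQ/dI = 1.79/(2√I) = 0.00553588 at this income.
η = (dQ/dI)·(I/Q) = 0.00553588 × (26138/295.394) = 0.490.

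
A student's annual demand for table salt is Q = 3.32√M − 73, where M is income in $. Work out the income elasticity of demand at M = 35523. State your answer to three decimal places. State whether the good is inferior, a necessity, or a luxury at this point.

At M = 35523: Q = 552.739.
dQ/dM = 3.32/(2√M) = 0.00880751 at this income.
η = (dQ/dM)·(M/Q) = 0.00880751 × (35523/552.739) = 0.566.
Since 0 < η < 1, the good is a necessity.

0.566 (necessity)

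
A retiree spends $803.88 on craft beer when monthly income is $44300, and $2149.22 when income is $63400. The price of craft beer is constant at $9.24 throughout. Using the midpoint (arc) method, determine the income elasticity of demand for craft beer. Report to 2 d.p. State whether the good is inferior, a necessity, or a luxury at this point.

2.57 (luxury)

With a constant price, Q₁ = 803.88/9.24 = 87.000 and Q₂ = 2149.22/9.24 = 232.600 (equivalently, work directly with expenditure since P cancels).
Midpoint %ΔQ = (2149.22 − 803.88)/1476.55 = 0.91114; midpoint %ΔI = (63400 − 44300)/53850 = 0.35469.
η = 0.91114 / 0.35469 = 2.57.
η > 1 ⇒ luxury.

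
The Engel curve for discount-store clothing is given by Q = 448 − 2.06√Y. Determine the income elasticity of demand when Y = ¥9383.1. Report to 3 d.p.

At Y = 9383.1: Q = 248.455.
dQ/dY = -2.06/(2√Y) = -0.0106332 at this income.
η = (dQ/dY)·(Y/Q) = -0.0106332 × (9383.1/248.455) = -0.402.

-0.402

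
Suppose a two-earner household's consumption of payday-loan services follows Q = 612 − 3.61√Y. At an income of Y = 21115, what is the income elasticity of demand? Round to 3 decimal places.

-3.000

At Y = 21115: Q = 87.431.
dQ/dY = -3.61/(2√Y) = -0.0124217 at this income.
η = (dQ/dY)·(Y/Q) = -0.0124217 × (21115/87.431) = -3.000.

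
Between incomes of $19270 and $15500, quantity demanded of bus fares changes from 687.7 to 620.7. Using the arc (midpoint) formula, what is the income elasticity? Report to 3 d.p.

ΔQ = 620.7 − 687.7 = -67; midpoint Q̄ = (687.7 + 620.7)/2 = 654.2.
ΔI = 15500 − 19270 = -3770; midpoint Ī = (19270 + 15500)/2 = 17385.
η = (ΔQ/Q̄) ÷ (ΔI/Ī) = (-67/654.2) ÷ (-3770/17385) = 0.472.

0.472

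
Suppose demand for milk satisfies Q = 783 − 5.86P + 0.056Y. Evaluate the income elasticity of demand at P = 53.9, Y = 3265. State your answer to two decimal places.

0.28

At P = 53.9, Y = 3265: Q = 649.986.
Holding P constant, ∂Q/∂Y = 0.056.
η_Y = (∂Q/∂Y)·(Y/Q) = 0.056 × (3265/649.986) = 0.28.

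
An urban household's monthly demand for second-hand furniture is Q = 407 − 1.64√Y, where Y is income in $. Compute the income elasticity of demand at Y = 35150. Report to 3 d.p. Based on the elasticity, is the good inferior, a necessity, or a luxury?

At Y = 35150: Q = 99.527.
dQ/dY = -1.64/(2√Y) = -0.00437372 at this income.
η = (dQ/dY)·(Y/Q) = -0.00437372 × (35150/99.527) = -1.545.
Since η < 0, the good is an inferior good.

-1.545 (inferior good)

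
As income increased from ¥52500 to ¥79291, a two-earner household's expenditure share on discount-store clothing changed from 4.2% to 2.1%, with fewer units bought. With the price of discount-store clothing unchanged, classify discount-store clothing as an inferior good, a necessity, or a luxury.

inferior good

Quantity demanded falls as income rises, so η < 0.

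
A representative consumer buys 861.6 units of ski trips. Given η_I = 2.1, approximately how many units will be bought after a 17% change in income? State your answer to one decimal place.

%ΔQ ≈ η × %ΔI = 2.1 × 17% = 35.7%.
New Q ≈ 861.6 × (1 + 0.357) = 1169.2.

1169.2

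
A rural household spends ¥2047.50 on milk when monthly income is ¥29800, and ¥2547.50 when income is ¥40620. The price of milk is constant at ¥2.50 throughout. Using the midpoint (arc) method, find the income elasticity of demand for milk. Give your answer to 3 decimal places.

With a constant price, Q₁ = 2047.50/2.50 = 819.000 and Q₂ = 2547.50/2.50 = 1019.000 (equivalently, work directly with expenditure since P cancels).
Midpoint %ΔQ = (2547.50 − 2047.50)/2297.50 = 0.21763; midpoint %ΔI = (40620 − 29800)/35210 = 0.30730.
η = 0.21763 / 0.30730 = 0.708.

0.708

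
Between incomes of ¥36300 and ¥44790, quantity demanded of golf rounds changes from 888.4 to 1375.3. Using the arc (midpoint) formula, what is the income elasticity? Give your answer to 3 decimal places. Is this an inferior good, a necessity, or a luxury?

2.054 (luxury)

ΔQ = 1375.3 − 888.4 = 486.9; midpoint Q̄ = (888.4 + 1375.3)/2 = 1131.85.
ΔI = 44790 − 36300 = 8490; midpoint Ī = (36300 + 44790)/2 = 40545.
η = (ΔQ/Q̄) ÷ (ΔI/Ī) = (486.9/1131.85) ÷ (8490/40545) = 2.054.
η > 1 ⇒ luxury.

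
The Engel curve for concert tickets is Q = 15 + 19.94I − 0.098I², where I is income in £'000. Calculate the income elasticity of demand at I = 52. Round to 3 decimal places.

At I = 52: Q = 786.8880.
dQ/dI = 19.94 − 0.196I = 9.74800.
η = (dQ/dI)·(I/Q) = 9.74800 × (52/786.8880) = 0.644.

0.644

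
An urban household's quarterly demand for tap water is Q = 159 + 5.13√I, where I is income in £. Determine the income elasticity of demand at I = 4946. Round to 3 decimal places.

0.347

At I = 4946: Q = 519.782.
dQ/dI = 5.13/(2√I) = 0.0364721 at this income.
η = (dQ/dI)·(I/Q) = 0.0364721 × (4946/519.782) = 0.347.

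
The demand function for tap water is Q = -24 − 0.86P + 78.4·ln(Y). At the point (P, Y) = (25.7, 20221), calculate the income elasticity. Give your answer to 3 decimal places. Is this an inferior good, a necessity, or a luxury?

0.107 (necessity)

At P = 25.7, Y = 20221: Q = 731.193.
Holding P constant, ∂Q/∂Y = 78.4/Y = 0.00387716.
η_Y = (∂Q/∂Y)·(Y/Q) = 0.00387716 × (20221/731.193) = 0.107.
Since 0 < η < 1, this is a necessity.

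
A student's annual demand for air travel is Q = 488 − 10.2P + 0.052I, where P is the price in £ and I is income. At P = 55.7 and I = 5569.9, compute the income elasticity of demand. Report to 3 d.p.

At P = 55.7, I = 5569.9: Q = 209.495.
Holding P constant, ∂Q/∂I = 0.052.
η_I = (∂Q/∂I)·(I/Q) = 0.052 × (5569.9/209.495) = 1.383.

1.383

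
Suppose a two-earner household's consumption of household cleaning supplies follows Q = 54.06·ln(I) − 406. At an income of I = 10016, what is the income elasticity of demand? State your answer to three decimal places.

At I = 10016: Q = 91.997.
dQ/dI = 54.06/I = 0.00539736 at this income.
η = (dQ/dI)·(I/Q) = 0.00539736 × (10016/91.997) = 0.588.

0.588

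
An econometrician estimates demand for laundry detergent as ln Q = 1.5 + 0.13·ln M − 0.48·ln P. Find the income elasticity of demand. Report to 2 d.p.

0.13

In a log-linear demand, the coefficient on ln M is the income elasticity.
So η = 0.13.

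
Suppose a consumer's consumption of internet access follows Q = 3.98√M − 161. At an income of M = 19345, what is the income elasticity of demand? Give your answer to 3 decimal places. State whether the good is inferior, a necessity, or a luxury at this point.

At M = 19345: Q = 392.563.
dQ/dM = 3.98/(2√M) = 0.0143077 at this income.
η = (dQ/dM)·(M/Q) = 0.0143077 × (19345/392.563) = 0.705.
Since 0 < η < 1, the good is a necessity.

0.705 (necessity)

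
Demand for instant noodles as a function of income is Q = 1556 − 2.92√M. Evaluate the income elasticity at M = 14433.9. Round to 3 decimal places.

-0.146

At M = 14433.9: Q = 1205.188.
dQ/dM = -2.92/(2√M) = -0.0121524 at this income.
η = (dQ/dM)·(M/Q) = -0.0121524 × (14433.9/1205.188) = -0.146.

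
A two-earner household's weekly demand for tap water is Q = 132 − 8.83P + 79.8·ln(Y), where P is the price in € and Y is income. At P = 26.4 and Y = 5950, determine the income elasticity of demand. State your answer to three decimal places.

0.135

At P = 26.4, Y = 5950: Q = 592.441.
Holding P constant, ∂Q/∂Y = 79.8/Y = 0.0134118.
η_Y = (∂Q/∂Y)·(Y/Q) = 0.0134118 × (5950/592.441) = 0.135.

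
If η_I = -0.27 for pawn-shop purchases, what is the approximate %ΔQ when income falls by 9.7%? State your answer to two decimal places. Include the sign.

%ΔQ ≈ η × %ΔI = -0.27 × (-9.7%) = 2.62%.

2.62%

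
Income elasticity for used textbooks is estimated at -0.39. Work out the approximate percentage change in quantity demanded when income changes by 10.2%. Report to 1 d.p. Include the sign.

-4.0%

%ΔQ ≈ η × %ΔI = -0.39 × 10.2% = -4.0%.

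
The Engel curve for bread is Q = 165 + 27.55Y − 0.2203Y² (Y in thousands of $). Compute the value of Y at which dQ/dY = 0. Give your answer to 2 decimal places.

62.53

dQ/dY = 27.55 − 0.4406Y.
The good is inferior where dQ/dY < 0. Setting dQ/dY = 0 gives Y = 27.55 / 0.4406 = 62.53.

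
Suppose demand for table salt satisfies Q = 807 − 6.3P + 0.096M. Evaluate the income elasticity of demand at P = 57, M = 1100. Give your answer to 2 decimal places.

At P = 57, M = 1100: Q = 553.500.
Holding P constant, ∂Q/∂M = 0.096.
η_M = (∂Q/∂M)·(M/Q) = 0.096 × (1100/553.500) = 0.19.

0.19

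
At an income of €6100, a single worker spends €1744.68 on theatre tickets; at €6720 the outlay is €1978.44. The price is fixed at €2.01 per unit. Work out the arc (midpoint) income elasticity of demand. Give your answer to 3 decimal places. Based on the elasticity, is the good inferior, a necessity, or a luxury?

1.298 (luxury)

With a constant price, Q₁ = 1744.68/2.01 = 868.000 and Q₂ = 1978.44/2.01 = 984.299 (equivalently, work directly with expenditure since P cancels).
Midpoint %ΔQ = (1978.44 − 1744.68)/1861.56 = 0.12557; midpoint %ΔI = (6720 − 6100)/6410 = 0.09672.
η = 0.12557 / 0.09672 = 1.298.
η > 1 ⇒ luxury.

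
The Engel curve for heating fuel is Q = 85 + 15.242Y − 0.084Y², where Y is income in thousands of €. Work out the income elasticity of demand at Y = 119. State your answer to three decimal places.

At Y = 119: Q = 709.2740.
dQ/dY = 15.242 − 0.168Y = -4.75000.
η = (dQ/dY)·(Y/Q) = -4.75000 × (119/709.2740) = -0.797.

-0.797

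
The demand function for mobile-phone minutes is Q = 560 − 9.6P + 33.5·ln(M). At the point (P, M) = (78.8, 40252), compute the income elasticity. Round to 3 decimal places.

At P = 78.8, M = 40252: Q = 158.718.
Holding P constant, ∂Q/∂M = 33.5/M = 0.000832257.
η_M = (∂Q/∂M)·(M/Q) = 0.000832257 × (40252/158.718) = 0.211.

0.211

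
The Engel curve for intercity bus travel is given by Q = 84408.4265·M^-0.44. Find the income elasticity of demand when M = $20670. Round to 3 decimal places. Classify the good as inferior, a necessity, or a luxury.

For Q = A·M^β the income elasticity is constant and equal to β.
Here β = -0.44, so η = -0.440.
Since η < 0, the good is an inferior good.

-0.440 (inferior good)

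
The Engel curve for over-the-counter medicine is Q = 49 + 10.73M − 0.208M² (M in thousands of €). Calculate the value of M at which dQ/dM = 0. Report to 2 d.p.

dQ/dM = 10.73 − 0.416M.
The good is inferior where dQ/dM < 0. Setting dQ/dM = 0 gives M = 10.73 / 0.416 = 25.79.

25.79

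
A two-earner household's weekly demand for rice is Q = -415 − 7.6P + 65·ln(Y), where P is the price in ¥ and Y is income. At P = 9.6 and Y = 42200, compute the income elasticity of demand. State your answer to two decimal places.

0.32

At P = 9.6, Y = 42200: Q = 204.301.
Holding P constant, ∂Q/∂Y = 65/Y = 0.00154028.
η_Y = (∂Q/∂Y)·(Y/Q) = 0.00154028 × (42200/204.301) = 0.32.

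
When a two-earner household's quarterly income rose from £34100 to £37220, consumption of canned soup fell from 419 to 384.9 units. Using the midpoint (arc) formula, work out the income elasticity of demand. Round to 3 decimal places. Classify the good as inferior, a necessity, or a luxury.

ΔQ = 384.9 − 419 = -34.1; midpoint Q̄ = (419 + 384.9)/2 = 401.95.
ΔI = 37220 − 34100 = 3120; midpoint Ī = (34100 + 37220)/2 = 35660.
η = (ΔQ/Q̄) ÷ (ΔI/Ī) = (-34.1/401.95) ÷ (3120/35660) = -0.970.
η < 0 ⇒ inferior good.

-0.970 (inferior good)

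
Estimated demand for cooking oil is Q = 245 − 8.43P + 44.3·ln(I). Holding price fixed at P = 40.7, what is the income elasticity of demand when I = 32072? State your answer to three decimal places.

At P = 40.7, I = 32072: Q = 361.544.
Holding P constant, ∂Q/∂I = 44.3/I = 0.00138127.
η_I = (∂Q/∂I)·(I/Q) = 0.00138127 × (32072/361.544) = 0.123.

0.123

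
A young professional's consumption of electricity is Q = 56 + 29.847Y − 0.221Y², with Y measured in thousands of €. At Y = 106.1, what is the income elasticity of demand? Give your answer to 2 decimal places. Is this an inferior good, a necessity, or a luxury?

At Y = 106.1: Q = 734.9233.
dQ/dY = 29.847 − 0.442Y = -17.04920.
η = (dQ/dY)·(Y/Q) = -17.04920 × (106.1/734.9233) = -2.46.
η < 0 ⇒ inferior good.

-2.46 (inferior good)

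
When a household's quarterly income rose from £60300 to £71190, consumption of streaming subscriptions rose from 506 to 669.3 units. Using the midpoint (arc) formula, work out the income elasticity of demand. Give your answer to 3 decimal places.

ΔQ = 669.3 − 506 = 163.3; midpoint Q̄ = (506 + 669.3)/2 = 587.65.
ΔI = 71190 − 60300 = 10890; midpoint Ī = (60300 + 71190)/2 = 65745.
η = (ΔQ/Q̄) ÷ (ΔI/Ī) = (163.3/587.65) ÷ (10890/65745) = 1.678.

1.678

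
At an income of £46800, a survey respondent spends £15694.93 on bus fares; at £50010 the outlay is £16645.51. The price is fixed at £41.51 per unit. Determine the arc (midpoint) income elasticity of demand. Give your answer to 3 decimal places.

0.886

With a constant price, Q₁ = 15694.93/41.51 = 378.100 and Q₂ = 16645.51/41.51 = 401.000 (equivalently, work directly with expenditure since P cancels).
Midpoint %ΔQ = (16645.51 − 15694.93)/16170.22 = 0.05879; midpoint %ΔI = (50010 − 46800)/48405 = 0.06632.
η = 0.05879 / 0.06632 = 0.886.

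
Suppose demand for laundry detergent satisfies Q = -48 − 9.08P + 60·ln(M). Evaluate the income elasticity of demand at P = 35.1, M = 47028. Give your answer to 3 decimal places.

0.215

At P = 35.1, M = 47028: Q = 278.802.
Holding P constant, ∂Q/∂M = 60/M = 0.00127584.
η_M = (∂Q/∂M)·(M/Q) = 0.00127584 × (47028/278.802) = 0.215.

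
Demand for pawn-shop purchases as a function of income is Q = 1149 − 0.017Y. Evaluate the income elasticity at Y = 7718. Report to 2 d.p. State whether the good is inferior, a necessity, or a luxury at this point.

-0.13 (inferior good)

At Y = 7718: Q = 1017.794.
dQ/dY = −0.017.
η = (dQ/dY)·(Y/Q) = -0.017 × (7718/1017.794) = -0.13.
Since η < 0, the good is an inferior good.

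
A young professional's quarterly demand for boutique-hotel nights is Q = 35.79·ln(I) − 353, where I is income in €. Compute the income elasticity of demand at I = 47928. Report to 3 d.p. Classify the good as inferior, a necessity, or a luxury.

1.094 (luxury)

At I = 47928: Q = 32.725.
dQ/dI = 35.79/I = 0.000746745 at this income.
η = (dQ/dI)·(I/Q) = 0.000746745 × (47928/32.725) = 1.094.
Since η > 1, the good is a luxury.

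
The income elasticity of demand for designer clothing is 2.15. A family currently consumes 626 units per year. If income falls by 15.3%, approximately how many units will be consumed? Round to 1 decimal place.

%ΔQ ≈ η × %ΔI = 2.15 × (-15.3%) = -32.895%.
New Q ≈ 626 × (1 − 0.32895) = 420.1.

420.1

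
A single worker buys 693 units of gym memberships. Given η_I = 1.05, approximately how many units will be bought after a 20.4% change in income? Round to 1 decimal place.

%ΔQ ≈ η × %ΔI = 1.05 × 20.4% = 21.42%.
New Q ≈ 693 × (1 + 0.2142) = 841.4.

841.4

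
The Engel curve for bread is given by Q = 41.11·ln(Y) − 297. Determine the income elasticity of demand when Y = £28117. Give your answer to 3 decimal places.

At Y = 28117: Q = 124.136.
dQ/dY = 41.11/Y = 0.0014621 at this income.
η = (dQ/dY)·(Y/Q) = 0.0014621 × (28117/124.136) = 0.331.

0.331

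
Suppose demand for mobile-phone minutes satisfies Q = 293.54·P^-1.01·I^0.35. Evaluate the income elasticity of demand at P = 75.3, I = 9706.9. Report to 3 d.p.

0.350

For a multiplicative demand Q = A·P^α·I^β, the income elasticity is β everywhere.
Here β = 0.35, so η = 0.350.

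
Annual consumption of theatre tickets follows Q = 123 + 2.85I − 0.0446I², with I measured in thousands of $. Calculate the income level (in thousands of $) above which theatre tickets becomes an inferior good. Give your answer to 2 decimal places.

31.95

dQ/dI = 2.85 − 0.0892I.
The good is inferior where dQ/dI < 0. Setting dQ/dI = 0 gives I = 2.85 / 0.0892 = 31.95.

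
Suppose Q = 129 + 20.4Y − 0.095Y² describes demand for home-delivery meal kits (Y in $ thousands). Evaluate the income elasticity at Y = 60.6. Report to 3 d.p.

At Y = 60.6: Q = 1016.3658.
dQ/dY = 20.4 − 0.19Y = 8.88600.
η = (dQ/dY)·(Y/Q) = 8.88600 × (60.6/1016.3658) = 0.530.

0.530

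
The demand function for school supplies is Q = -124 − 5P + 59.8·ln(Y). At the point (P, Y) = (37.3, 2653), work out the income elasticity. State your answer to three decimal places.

At P = 37.3, Y = 2653: Q = 160.930.
Holding P constant, ∂Q/∂Y = 59.8/Y = 0.0225405.
η_Y = (∂Q/∂Y)·(Y/Q) = 0.0225405 × (2653/160.930) = 0.372.

0.372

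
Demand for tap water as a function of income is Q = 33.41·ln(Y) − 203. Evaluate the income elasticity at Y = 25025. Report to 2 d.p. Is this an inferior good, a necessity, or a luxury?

At Y = 25025: Q = 135.364.
dQ/dY = 33.41/Y = 0.00133506 at this income.
η = (dQ/dY)·(Y/Q) = 0.00133506 × (25025/135.364) = 0.25.
Since 0 < η < 1, the good is a necessity.

0.25 (necessity)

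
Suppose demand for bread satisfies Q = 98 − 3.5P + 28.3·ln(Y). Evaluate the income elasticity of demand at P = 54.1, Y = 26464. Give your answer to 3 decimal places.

At P = 54.1, Y = 26464: Q = 196.844.
Holding P constant, ∂Q/∂Y = 28.3/Y = 0.00106938.
η_Y = (∂Q/∂Y)·(Y/Q) = 0.00106938 × (26464/196.844) = 0.144.

0.144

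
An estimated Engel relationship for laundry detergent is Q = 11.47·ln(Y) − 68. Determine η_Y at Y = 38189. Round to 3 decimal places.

0.216

At Y = 38189: Q = 53.012.
dQ/dY = 11.47/Y = 0.000300348 at this income.
η = (dQ/dY)·(Y/Q) = 0.000300348 × (38189/53.012) = 0.216.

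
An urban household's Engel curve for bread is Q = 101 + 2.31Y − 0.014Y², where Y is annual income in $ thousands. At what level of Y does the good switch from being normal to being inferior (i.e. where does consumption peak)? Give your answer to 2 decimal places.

dQ/dY = 2.31 − 0.028Y.
The good is inferior where dQ/dY < 0. Setting dQ/dY = 0 gives Y = 2.31 / 0.028 = 82.50.

82.50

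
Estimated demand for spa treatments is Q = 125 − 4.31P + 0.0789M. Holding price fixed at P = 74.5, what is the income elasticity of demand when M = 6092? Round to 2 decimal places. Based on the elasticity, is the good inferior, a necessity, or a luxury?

At P = 74.5, M = 6092: Q = 284.564.
Holding P constant, ∂Q/∂M = 0.0789.
η_M = (∂Q/∂M)·(M/Q) = 0.0789 × (6092/284.564) = 1.69.
Since η > 1, this is a luxury.

1.69 (luxury)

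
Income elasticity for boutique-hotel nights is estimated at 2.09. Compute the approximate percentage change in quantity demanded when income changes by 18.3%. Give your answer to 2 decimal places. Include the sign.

38.25%

%ΔQ ≈ η × %ΔI = 2.09 × 18.3% = 38.25%.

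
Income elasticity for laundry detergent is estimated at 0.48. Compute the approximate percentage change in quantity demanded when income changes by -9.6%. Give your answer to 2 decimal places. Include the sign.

%ΔQ ≈ η × %ΔI = 0.48 × (-9.6%) = -4.61%.

-4.61%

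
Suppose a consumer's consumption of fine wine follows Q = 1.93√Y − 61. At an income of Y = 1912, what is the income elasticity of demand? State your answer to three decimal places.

At Y = 1912: Q = 23.392.
dQ/dY = 1.93/(2√Y) = 0.022069 at this income.
η = (dQ/dY)·(Y/Q) = 0.022069 × (1912/23.392) = 1.804.

1.804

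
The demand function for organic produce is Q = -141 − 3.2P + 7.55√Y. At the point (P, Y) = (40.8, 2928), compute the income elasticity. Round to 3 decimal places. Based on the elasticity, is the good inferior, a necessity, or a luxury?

1.491 (luxury)

At P = 40.8, Y = 2928: Q = 136.978.
Holding P constant, ∂Q/∂Y = 7.55/(2√Y) = 0.069764.
η_Y = (∂Q/∂Y)·(Y/Q) = 0.069764 × (2928/136.978) = 1.491.
Since η > 1, this is a luxury.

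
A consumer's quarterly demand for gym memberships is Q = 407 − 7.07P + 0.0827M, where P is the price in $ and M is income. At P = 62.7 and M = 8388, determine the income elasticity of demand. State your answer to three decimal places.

1.055

At P = 62.7, M = 8388: Q = 657.399.
Holding P constant, ∂Q/∂M = 0.0827.
η_M = (∂Q/∂M)·(M/Q) = 0.0827 × (8388/657.399) = 1.055.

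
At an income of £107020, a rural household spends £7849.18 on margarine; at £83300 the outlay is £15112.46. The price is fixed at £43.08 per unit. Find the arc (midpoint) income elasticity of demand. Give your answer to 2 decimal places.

With a constant price, Q₁ = 7849.18/43.08 = 182.200 and Q₂ = 15112.46/43.08 = 350.800 (equivalently, work directly with expenditure since P cancels).
Midpoint %ΔQ = (15112.46 − 7849.18)/11480.82 = 0.63264; midpoint %ΔI = (83300 − 107020)/95160 = -0.24926.
η = 0.63264 / -0.24926 = -2.54.

-2.54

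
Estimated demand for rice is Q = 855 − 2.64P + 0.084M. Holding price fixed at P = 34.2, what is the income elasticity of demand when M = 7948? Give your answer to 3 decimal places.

At P = 34.2, M = 7948: Q = 1432.344.
Holding P constant, ∂Q/∂M = 0.084.
η_M = (∂Q/∂M)·(M/Q) = 0.084 × (7948/1432.344) = 0.466.

0.466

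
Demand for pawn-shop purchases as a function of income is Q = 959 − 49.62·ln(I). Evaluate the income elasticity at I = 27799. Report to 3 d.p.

At I = 27799: Q = 451.251.
dQ/dI = -49.62/I = -0.00178496 at this income.
η = (dQ/dI)·(I/Q) = -0.00178496 × (27799/451.251) = -0.110.

-0.110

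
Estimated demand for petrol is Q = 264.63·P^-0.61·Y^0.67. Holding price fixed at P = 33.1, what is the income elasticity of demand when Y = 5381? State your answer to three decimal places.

For a multiplicative demand Q = A·P^α·Y^β, the income elasticity is β everywhere.
Here β = 0.67, so η = 0.670.

0.670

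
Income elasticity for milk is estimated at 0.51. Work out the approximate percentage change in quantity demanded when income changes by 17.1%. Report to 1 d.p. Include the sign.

8.7%

%ΔQ ≈ η × %ΔI = 0.51 × 17.1% = 8.7%.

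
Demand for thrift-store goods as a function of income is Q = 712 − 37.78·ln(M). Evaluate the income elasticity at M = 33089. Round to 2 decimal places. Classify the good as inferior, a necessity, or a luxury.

At M = 33089: Q = 318.825.
dQ/dM = -37.78/M = -0.00114177 at this income.
η = (dQ/dM)·(M/Q) = -0.00114177 × (33089/318.825) = -0.12.
Since η < 0, the good is an inferior good.

-0.12 (inferior good)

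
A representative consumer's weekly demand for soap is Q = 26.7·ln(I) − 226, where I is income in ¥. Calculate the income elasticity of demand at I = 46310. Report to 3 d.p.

At I = 46310: Q = 60.841.
dQ/dI = 26.7/I = 0.000576549 at this income.
η = (dQ/dI)·(I/Q) = 0.000576549 × (46310/60.841) = 0.439.

0.439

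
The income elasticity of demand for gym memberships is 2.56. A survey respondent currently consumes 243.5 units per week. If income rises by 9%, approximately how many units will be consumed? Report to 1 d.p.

%ΔQ ≈ η × %ΔI = 2.56 × 9% = 23.04%.
New Q ≈ 243.5 × (1 + 0.2304) = 299.6.

299.6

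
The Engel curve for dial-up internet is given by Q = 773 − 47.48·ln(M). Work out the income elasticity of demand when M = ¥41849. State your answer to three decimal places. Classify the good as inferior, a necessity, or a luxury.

-0.177 (inferior good)

At M = 41849: Q = 267.726.
dQ/dM = -47.48/M = -0.00113456 at this income.
η = (dQ/dM)·(M/Q) = -0.00113456 × (41849/267.726) = -0.177.
Since η < 0, the good is an inferior good.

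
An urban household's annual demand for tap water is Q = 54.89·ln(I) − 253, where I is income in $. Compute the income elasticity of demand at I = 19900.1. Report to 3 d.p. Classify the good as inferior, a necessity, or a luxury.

0.189 (necessity)

At I = 19900.1: Q = 290.328.
dQ/dI = 54.89/I = 0.00275828 at this income.
η = (dQ/dI)·(I/Q) = 0.00275828 × (19900.1/290.328) = 0.189.
Since 0 < η < 1, the good is a necessity.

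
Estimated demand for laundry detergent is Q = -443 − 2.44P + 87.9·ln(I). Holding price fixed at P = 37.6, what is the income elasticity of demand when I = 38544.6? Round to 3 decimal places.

At P = 37.6, I = 38544.6: Q = 393.442.
Holding P constant, ∂Q/∂I = 87.9/I = 0.00228048.
η_I = (∂Q/∂I)·(I/Q) = 0.00228048 × (38544.6/393.442) = 0.223.

0.223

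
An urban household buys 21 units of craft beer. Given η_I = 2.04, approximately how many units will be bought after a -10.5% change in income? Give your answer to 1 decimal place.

16.5

%ΔQ ≈ η × %ΔI = 2.04 × (-10.5%) = -21.42%.
New Q ≈ 21 × (1 − 0.2142) = 16.5.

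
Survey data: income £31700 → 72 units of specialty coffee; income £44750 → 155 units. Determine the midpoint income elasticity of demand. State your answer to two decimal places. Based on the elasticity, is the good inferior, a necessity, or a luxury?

ΔQ = 155 − 72 = 83; midpoint Q̄ = (72 + 155)/2 = 113.5.
ΔI = 44750 − 31700 = 13050; midpoint Ī = (31700 + 44750)/2 = 38225.
η = (ΔQ/Q̄) ÷ (ΔI/Ī) = (83/113.5) ÷ (13050/38225) = 2.14.
η > 1 ⇒ luxury.

2.14 (luxury)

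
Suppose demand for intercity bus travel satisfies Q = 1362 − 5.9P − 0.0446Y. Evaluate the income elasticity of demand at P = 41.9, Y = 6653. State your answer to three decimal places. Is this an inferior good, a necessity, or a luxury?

At P = 41.9, Y = 6653: Q = 818.066.
Holding P constant, ∂Q/∂Y = −0.0446.
η_Y = (∂Q/∂Y)·(Y/Q) = -0.0446 × (6653/818.066) = -0.363.
Since η < 0, this is an inferior good.

-0.363 (inferior good)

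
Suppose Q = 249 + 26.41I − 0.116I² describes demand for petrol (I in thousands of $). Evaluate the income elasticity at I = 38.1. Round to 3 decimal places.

0.616

At I = 38.1: Q = 1086.8342.
dQ/dI = 26.41 − 0.232I = 17.57080.
η = (dQ/dI)·(I/Q) = 17.57080 × (38.1/1086.8342) = 0.616.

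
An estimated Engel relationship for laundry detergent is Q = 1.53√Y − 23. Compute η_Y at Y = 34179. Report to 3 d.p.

0.544

At Y = 34179: Q = 259.860.
dQ/dY = 1.53/(2√Y) = 0.00413792 at this income.
η = (dQ/dY)·(Y/Q) = 0.00413792 × (34179/259.860) = 0.544.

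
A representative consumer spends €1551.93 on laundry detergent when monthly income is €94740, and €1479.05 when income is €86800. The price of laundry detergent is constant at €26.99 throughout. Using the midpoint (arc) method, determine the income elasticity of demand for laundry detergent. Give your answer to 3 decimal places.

0.550

With a constant price, Q₁ = 1551.93/26.99 = 57.500 and Q₂ = 1479.05/26.99 = 54.800 (equivalently, work directly with expenditure since P cancels).
Midpoint %ΔQ = (1479.05 − 1551.93)/1515.49 = -0.04809; midpoint %ΔI = (86800 − 94740)/90770 = -0.08747.
η = -0.04809 / -0.08747 = 0.550.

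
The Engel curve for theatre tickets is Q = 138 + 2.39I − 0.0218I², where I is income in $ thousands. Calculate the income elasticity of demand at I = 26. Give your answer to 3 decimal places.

0.176

At I = 26: Q = 185.4032.
dQ/dI = 2.39 − 0.0436I = 1.25640.
η = (dQ/dI)·(I/Q) = 1.25640 × (26/185.4032) = 0.176.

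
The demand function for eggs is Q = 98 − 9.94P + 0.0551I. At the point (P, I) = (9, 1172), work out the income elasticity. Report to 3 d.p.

At P = 9, I = 1172: Q = 73.117.
Holding P constant, ∂Q/∂I = 0.0551.
η_I = (∂Q/∂I)·(I/Q) = 0.0551 × (1172/73.117) = 0.883.

0.883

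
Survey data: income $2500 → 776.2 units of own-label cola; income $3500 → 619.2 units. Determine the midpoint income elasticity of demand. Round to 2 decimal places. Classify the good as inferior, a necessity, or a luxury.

-0.68 (inferior good)

ΔQ = 619.2 − 776.2 = -157; midpoint Q̄ = (776.2 + 619.2)/2 = 697.7.
ΔI = 3500 − 2500 = 1000; midpoint Ī = (2500 + 3500)/2 = 3000.
η = (ΔQ/Q̄) ÷ (ΔI/Ī) = (-157/697.7) ÷ (1000/3000) = -0.68.
η < 0 ⇒ inferior good.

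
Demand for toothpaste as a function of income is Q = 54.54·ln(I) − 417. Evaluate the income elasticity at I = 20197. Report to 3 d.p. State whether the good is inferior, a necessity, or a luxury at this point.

0.441 (necessity)

At I = 20197: Q = 123.671.
dQ/dI = 54.54/I = 0.0027004 at this income.
η = (dQ/dI)·(I/Q) = 0.0027004 × (20197/123.671) = 0.441.
Since 0 < η < 1, the good is a necessity.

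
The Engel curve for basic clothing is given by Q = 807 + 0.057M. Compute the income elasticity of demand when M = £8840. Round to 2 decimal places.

0.38

At M = 8840: Q = 1310.880.
dQ/dM = 0.057.
η = (dQ/dM)·(M/Q) = 0.057 × (8840/1310.880) = 0.38.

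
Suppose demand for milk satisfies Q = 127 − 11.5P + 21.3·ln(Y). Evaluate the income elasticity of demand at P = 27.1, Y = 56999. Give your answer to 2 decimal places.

At P = 27.1, Y = 56999: Q = 48.602.
Holding P constant, ∂Q/∂Y = 21.3/Y = 0.000373691.
η_Y = (∂Q/∂Y)·(Y/Q) = 0.000373691 × (56999/48.602) = 0.44.

0.44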